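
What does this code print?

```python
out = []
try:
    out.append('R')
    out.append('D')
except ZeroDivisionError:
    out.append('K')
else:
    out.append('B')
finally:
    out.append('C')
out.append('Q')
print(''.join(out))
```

Execution trace: 'R' (try body) → 'D' (try body, no exception) → 'B' (else) → 'C' (finally) → 'Q' (after the try/except). Output: RDBCQ

Answer: RDBCQ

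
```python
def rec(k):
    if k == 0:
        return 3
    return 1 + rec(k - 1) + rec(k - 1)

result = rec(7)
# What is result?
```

rec(k) = 1 + 2·rec(k-1), rec(0)=3. Closed form: (3+1)·2^7 - 1 = 511.

Answer: 511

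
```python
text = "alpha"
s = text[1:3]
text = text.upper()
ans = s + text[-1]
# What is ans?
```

Trace:
`text = "alpha"` → text = 'alpha'
`s = text[1:3]` → s = 'lp'
`text = text.upper()` → text = 'ALPHA'
`ans = s + text[-1]` → ans = 'lpA'
So ans = 'lpA'

Answer: 'lpA'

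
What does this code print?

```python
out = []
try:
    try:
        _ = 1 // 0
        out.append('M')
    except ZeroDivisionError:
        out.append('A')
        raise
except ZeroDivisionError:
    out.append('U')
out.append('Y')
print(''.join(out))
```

Execution trace: 'A' (inner except ZeroDivisionError) → 'U' (outer except ZeroDivisionError) → 'Y' (after the try/except). Output: AUY

Answer: AUY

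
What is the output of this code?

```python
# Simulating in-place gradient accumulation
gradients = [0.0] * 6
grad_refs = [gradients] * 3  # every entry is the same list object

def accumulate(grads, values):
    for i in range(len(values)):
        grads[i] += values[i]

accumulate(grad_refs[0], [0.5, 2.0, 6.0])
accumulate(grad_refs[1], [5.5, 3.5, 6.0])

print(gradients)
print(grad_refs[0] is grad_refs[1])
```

Key concept: gradient accumulation aliasing.
Step by step:
`gradients = [0.0] * 6` → gradients = [0.0, 0.0, 0.0, 0.0, 0.0, 0.0]
`grad_refs = [gradients] * 3` → grad_refs = [[0.0, 0.0, 0.0, 0.0, 0.0, 0.0], [0.0, 0.0, 0.0, 0.0, 0.0, 0.0], [0.0, 0.0, 0.0, 0.0, 0.0, 0.0]]
`accumulate(grad_refs[0], [0.5, 2.0, 6.0])` → gradients = [0.5, 2.0, 6.0, 0.0, 0.0, 0.0]; grad_refs = [[0.5, 2.0, 6.0, 0.0, 0.0, 0.0], [0.5, 2.0, 6.0, 0.0, 0.0, 0.0], [0.5, 2.0, 6.0, 0.0, 0.0, 0.0]]
`accumulate(grad_refs[1], [5.5, 3.5, 6.0])` → gradients = [6.0, 5.5, 12.0, 0.0, 0.0, 0.0]; grad_refs = [[6.0, 5.5, 12.0, 0.0, 0.0, 0.0], [6.0, 5.5, 12.0, 0.0, 0.0, 0.0], [6.0, 5.5, 12.0, 0.0, 0.0, 0.0]]
`print(gradients)` → prints [6.0, 5.5, 12.0, 0.0, 0.0, 0.0]
`print(grad_refs[0] is grad_refs[1])` → prints True

Answer:
[6.0, 5.5, 12.0, 0.0, 0.0, 0.0]
True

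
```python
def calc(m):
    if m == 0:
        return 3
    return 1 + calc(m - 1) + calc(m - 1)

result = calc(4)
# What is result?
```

calc(m) = 1 + 2·calc(m-1), calc(0)=3. Closed form: (3+1)·2^4 - 1 = 63.

Answer: 63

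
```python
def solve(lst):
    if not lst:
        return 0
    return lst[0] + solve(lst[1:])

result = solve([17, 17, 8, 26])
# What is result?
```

17 + 17 + 8 + 26 + 0 = 68

Answer: 68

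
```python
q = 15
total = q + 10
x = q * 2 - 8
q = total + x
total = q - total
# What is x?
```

Trace:
`q = 15` → q = 15
`total = q + 10` → total = 25
`x = q * 2 - 8` → x = 22
`q = total + x` → q = 47
`total = q - total` → total = 22
So x = 22

Answer: 22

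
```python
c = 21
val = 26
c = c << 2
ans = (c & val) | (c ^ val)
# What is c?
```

Trace:
`c = 21` → c = 21
`val = 26` → val = 26
`c = c << 2` → c = 84
`ans = (c & val) | (c ^ val)` → ans = 94
So c = 84

Answer: 84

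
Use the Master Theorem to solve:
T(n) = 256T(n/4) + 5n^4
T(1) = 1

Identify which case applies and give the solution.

a=256, b=4, f(n)=5n^4. log_4(256) = 4. Since c=4 = 4, Case 2 applies: T(n) = Θ(n^log_b(a) · log n) = O(n^4 log n).

Answer: O(n^4 log n) - Case 2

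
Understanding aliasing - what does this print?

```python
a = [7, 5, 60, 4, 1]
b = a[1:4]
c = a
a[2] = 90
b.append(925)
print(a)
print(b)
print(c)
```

Key concept: slice vs alias.
Step by step:
`a = [7, 5, 60, 4, 1]` → a = [7, 5, 60, 4, 1]
`b = a[1:4]` → b = [5, 60, 4]
`c = a` → c = [7, 5, 60, 4, 1] (same object as a)
`a[2] = 90` → a = [7, 5, 90, 4, 1] (same object as c); c = [7, 5, 90, 4, 1] (same object as a)
`b.append(925)` → b = [5, 60, 4, 925]
`print(a)` → prints [7, 5, 90, 4, 1]
`print(b)` → prints [5, 60, 4, 925]
`print(c)` → prints [7, 5, 90, 4, 1]

Answer:
[7, 5, 90, 4, 1]
[5, 60, 4, 925]
[7, 5, 90, 4, 1]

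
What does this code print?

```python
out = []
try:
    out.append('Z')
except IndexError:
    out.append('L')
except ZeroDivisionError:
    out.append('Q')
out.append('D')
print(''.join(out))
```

Execution trace: 'Z' (try body, no exception) → 'D' (after the try/except). Output: ZD

Answer: ZD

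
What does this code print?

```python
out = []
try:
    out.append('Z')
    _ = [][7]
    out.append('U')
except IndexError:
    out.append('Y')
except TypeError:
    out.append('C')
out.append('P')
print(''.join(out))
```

Execution trace: 'Z' (try body) → 'Y' (except IndexError) → 'P' (after the try/except). Output: ZYP

Answer: ZYP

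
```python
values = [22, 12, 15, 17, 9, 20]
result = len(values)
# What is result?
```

Trace:
`values = [22, 12, 15, 17, 9, 20]` → values = [22, 12, 15, 17, 9, 20]
`result = len(values)` → result = 6
So result = 6

Answer: 6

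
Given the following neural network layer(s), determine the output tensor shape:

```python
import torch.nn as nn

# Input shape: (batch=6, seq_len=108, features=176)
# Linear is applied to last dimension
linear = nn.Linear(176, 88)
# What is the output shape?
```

Input: (6, 108, 176) -> Output: (6, 108, 88)

Answer: (6, 108, 88)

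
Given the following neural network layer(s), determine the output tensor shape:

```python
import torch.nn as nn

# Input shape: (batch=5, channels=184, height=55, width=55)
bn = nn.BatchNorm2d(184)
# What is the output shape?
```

Input: (5, 184, 55, 55) -> Output: (5, 184, 55, 55)

Answer: (5, 184, 55, 55)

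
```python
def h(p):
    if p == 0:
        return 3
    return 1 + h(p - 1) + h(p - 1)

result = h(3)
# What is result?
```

h(p) = 1 + 2·h(p-1), h(0)=3. Closed form: (3+1)·2^3 - 1 = 31.

Answer: 31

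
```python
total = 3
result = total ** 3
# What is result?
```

Trace:
`total = 3` → total = 3
`result = total ** 3` → result = 27
So result = 27

Answer: 27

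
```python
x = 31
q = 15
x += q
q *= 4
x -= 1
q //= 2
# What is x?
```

Trace:
`x = 31` → x = 31
`q = 15` → q = 15
`x += q` → x = 46
`q *= 4` → q = 60
`x -= 1` → x = 45
`q //= 2` → q = 30
So x = 45

Answer: 45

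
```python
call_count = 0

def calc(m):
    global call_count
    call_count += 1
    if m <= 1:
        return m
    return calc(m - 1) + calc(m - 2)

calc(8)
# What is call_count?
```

Calls(m) = 1 + Calls(m-1) + Calls(m-2); Calls(0)=Calls(1)=1. For m=8 this gives 67.

Answer: 67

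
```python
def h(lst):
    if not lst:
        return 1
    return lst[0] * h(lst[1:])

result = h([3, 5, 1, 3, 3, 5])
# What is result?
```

Product over [3, 5, 1, 3, 3, 5] = 3 * 5 * 1 * 3 * 3 * 5 = 675

Answer: 675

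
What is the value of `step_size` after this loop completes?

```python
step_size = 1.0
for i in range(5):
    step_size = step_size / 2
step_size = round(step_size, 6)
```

Halving LR 5 times: 1 / 2^5
`step_size` takes the values: 1.0 → 0.5 → 0.25 → 0.125 → 0.0625 → 0.03125

Answer: 0.03125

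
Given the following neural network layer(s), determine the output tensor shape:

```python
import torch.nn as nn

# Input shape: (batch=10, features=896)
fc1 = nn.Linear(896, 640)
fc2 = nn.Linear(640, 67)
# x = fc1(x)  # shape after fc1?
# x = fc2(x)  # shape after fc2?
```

Input: (10, 896) -> after fc1: (10, 640) -> Output: (10, 67)

Answer: (10, 67)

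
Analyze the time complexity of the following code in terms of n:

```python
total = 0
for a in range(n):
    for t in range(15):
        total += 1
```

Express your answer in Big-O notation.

Each loop level contributes: n × 1. Multiplying the contributions gives O(n).

Answer: O(n)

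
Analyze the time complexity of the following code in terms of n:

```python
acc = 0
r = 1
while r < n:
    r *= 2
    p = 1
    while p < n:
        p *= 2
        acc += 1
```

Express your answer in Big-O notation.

Each loop level contributes: log n × log n. Multiplying the contributions gives O(log² n).

Answer: O(log² n)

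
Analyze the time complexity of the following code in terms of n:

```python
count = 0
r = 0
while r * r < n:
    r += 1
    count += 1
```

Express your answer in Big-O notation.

Each loop level contributes: √n. Multiplying the contributions gives O(√n).

Answer: O(√n)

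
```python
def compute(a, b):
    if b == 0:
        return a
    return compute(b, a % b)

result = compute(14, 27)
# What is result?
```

compute(14, 27) -> compute(27, 14) -> compute(14, 13) -> compute(13, 1) -> compute(1, 0) -> 1

Answer: 1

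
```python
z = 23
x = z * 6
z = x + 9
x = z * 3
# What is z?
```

Trace:
`z = 23` → z = 23
`x = z * 6` → x = 138
`z = x + 9` → z = 147
`x = z * 3` → x = 441
So z = 147

Answer: 147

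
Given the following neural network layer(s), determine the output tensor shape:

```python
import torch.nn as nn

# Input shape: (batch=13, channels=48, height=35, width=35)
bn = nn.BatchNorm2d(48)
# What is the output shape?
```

Input: (13, 48, 35, 35) -> Output: (13, 48, 35, 35)

Answer: (13, 48, 35, 35)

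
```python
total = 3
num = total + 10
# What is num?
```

Trace:
`total = 3` → total = 3
`num = total + 10` → num = 13
So num = 13

Answer: 13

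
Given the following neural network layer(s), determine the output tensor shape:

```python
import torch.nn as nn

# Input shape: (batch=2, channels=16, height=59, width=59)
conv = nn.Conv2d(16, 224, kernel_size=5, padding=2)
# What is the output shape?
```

Input: (2, 16, 59, 59) -> Output: (2, 224, 59, 59)

Answer: (2, 224, 59, 59)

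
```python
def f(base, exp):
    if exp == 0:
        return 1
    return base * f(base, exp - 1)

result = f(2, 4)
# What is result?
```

f(2, 4) = 2 * 2 * 2 * 2 = 16

Answer: 16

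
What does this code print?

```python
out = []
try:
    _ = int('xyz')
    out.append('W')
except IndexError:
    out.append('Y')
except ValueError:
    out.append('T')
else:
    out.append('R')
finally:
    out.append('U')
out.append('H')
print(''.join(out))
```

Execution trace: 'T' (except ValueError) → 'U' (finally) → 'H' (after the try/except). Output: TUH

Answer: TUH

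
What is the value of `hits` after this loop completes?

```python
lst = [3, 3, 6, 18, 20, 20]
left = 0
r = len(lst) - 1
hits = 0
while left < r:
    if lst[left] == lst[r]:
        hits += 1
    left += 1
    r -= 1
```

Count matching pairs from ends
`hits` takes the values: 0

Answer: 0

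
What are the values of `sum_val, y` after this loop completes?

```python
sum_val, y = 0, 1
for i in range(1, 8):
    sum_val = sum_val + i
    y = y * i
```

Sum and factorial of 1 to 7
`sum_val, y` takes the values: (0, 1) → (1, 1) → (3, 1) → (3, 2) → (6, 2) → (6, 6) → (10, 6) → (10, 24) → (15, 24) → (15, 120) → (21, 120) → (21, 720) → (28, 720) → (28, 5040)

Answer: 28, 5040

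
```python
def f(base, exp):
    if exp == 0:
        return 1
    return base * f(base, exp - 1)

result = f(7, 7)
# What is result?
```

f(7, 7) = 7 * 7 * 7 * 7 * 7 * 7 * 7 = 823543

Answer: 823543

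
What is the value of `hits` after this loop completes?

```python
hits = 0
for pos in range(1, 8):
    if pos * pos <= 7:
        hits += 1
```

Count numbers where pos² ≤ 7
`hits` takes the values: 0 → 1 → 2

Answer: 2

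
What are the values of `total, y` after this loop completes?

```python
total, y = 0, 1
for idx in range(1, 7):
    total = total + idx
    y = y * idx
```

Sum and factorial of 1 to 6
`total, y` takes the values: (0, 1) → (1, 1) → (3, 1) → (3, 2) → (6, 2) → (6, 6) → (10, 6) → (10, 24) → (15, 24) → (15, 120) → (21, 120) → (21, 720)

Answer: 21, 720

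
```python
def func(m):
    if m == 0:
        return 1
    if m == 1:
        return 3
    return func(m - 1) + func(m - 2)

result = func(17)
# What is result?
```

Build up from base cases: func(0)=1, func(1)=3, func(2)=4, func(3)=7, func(4)=11, func(5)=18, func(6)=29, ..., func(17)=5778

Answer: 5778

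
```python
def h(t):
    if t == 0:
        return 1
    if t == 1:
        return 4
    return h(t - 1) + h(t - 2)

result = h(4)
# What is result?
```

Build up from base cases: h(0)=1, h(1)=4, h(2)=5, h(3)=9, h(4)=14

Answer: 14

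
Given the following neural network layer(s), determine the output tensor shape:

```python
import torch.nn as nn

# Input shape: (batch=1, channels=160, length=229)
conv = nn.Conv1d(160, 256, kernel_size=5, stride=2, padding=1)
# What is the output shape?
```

Input: (1, 160, 229) -> Output: (1, 256, 114)

Answer: (1, 256, 114)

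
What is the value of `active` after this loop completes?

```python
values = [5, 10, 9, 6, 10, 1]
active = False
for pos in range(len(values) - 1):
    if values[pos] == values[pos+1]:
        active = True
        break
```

Check consecutive duplicates in [5, 10, 9, 6, 10, 1]
`active` takes the values: False

Answer: False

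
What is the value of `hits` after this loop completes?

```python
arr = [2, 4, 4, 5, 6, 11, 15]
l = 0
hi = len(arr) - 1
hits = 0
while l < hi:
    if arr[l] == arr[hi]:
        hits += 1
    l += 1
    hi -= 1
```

Count matching pairs from ends
`hits` takes the values: 0

Answer: 0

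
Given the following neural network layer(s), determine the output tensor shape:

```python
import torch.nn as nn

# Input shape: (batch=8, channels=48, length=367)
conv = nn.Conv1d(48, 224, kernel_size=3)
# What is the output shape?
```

Input: (8, 48, 367) -> Output: (8, 224, 365)

Answer: (8, 224, 365)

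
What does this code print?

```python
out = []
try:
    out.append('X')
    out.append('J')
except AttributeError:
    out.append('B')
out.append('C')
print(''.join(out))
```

Execution trace: 'X' (try body) → 'J' (try body, no exception) → 'C' (after the try/except). Output: XJC

Answer: XJC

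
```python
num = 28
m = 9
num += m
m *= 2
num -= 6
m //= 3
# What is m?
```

Trace:
`num = 28` → num = 28
`m = 9` → m = 9
`num += m` → num = 37
`m *= 2` → m = 18
`num -= 6` → num = 31
`m //= 3` → m = 6
So m = 6

Answer: 6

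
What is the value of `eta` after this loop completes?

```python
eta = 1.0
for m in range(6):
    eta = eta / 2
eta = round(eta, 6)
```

Halving LR 6 times: 1 / 2^6
`eta` takes the values: 1.0 → 0.5 → 0.25 → 0.125 → 0.0625 → 0.03125 → 0.015625

Answer: 0.015625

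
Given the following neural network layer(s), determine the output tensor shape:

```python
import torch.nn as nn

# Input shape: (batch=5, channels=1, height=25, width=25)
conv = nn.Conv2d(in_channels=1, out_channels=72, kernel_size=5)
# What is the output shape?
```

Input: (5, 1, 25, 25) -> Output: (5, 72, 21, 21)

Answer: (5, 72, 21, 21)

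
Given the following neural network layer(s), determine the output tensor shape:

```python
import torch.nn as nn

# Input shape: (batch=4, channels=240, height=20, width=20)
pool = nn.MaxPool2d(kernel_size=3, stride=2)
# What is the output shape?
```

Input: (4, 240, 20, 20) -> Output: (4, 240, 9, 9)

Answer: (4, 240, 9, 9)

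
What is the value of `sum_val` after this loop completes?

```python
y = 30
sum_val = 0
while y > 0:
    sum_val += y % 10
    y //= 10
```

Sum digits of 30
`sum_val` takes the values: 0 → 3

Answer: 3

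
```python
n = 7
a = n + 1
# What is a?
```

Trace:
`n = 7` → n = 7
`a = n + 1` → a = 8
So a = 8

Answer: 8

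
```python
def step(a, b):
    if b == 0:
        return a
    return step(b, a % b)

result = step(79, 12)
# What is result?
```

step(79, 12) -> step(12, 7) -> step(7, 5) -> step(5, 2) -> step(2, 1) -> step(1, 0) -> 1

Answer: 1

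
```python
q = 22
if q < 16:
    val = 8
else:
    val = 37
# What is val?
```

Trace:
`q = 22` → q = 22
`if q < 16: ...` → q < 16 is False, take else branch → val = 37
So val = 37

Answer: 37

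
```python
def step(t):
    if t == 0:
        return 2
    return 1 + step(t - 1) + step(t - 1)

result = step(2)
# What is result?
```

step(t) = 1 + 2·step(t-1), step(0)=2. Closed form: (2+1)·2^2 - 1 = 11.

Answer: 11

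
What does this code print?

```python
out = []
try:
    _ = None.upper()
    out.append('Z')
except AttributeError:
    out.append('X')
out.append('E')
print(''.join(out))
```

Execution trace: 'X' (except AttributeError) → 'E' (after the try/except). Output: XE

Answer: XE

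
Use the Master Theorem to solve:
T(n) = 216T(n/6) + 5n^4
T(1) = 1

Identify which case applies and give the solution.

a=216, b=6, f(n)=5n^4. log_6(216) = 3. Since c=4 > 3 and the regularity condition holds (216(n/6)^4 = (216/6^4)n^4 with 216/6^4 < 1), Case 3 applies: T(n) = Θ(f(n)) = O(n^4).

Answer: O(n^4) - Case 3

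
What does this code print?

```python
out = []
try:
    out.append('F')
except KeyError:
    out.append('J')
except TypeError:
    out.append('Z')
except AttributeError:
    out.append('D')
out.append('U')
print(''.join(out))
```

Execution trace: 'F' (try body, no exception) → 'U' (after the try/except). Output: FU

Answer: FU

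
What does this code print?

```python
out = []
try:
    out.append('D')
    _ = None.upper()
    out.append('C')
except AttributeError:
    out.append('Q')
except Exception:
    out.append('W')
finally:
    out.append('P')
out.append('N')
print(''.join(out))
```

Execution trace: 'D' (try body) → 'Q' (except AttributeError) → 'P' (finally) → 'N' (after the try/except). Output: DQPN

Answer: DQPN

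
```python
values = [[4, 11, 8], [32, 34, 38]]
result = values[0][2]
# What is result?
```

Trace:
`values = [[4, 11, 8], [32, 34, 38]]` → values = [[4, 11, 8], [32, 34, 38]]
`result = values[0][2]` → result = 8
So result = 8

Answer: 8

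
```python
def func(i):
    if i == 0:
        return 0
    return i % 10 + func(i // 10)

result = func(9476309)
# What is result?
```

Sum of digits of 9476309: 9 + 0 + 3 + 6 + 7 + 4 + 9 = 38

Answer: 38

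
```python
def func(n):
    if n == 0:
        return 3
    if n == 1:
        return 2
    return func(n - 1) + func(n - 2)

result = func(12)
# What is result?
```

Build up from base cases: func(0)=3, func(1)=2, func(2)=5, func(3)=7, func(4)=12, func(5)=19, func(6)=31, ..., func(12)=555

Answer: 555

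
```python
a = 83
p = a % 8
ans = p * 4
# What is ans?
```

Trace:
`a = 83` → a = 83
`p = a % 8` → p = 3
`ans = p * 4` → ans = 12
So ans = 12

Answer: 12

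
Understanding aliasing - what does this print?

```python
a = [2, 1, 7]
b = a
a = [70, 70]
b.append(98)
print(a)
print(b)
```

Key concept: rebinding vs mutation: a is rebound to a new list, b still points at the original.
Step by step:
`a = [2, 1, 7]` → a = [2, 1, 7]
`b = a` → b = [2, 1, 7] (same object as a)
`a = [70, 70]` → a = [70, 70]
`b.append(98)` → b = [2, 1, 7, 98]
`print(a)` → prints [70, 70]
`print(b)` → prints [2, 1, 7, 98]

Answer:
[70, 70]
[2, 1, 7, 98]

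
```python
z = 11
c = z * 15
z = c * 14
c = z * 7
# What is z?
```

Trace:
`z = 11` → z = 11
`c = z * 15` → c = 165
`z = c * 14` → z = 2310
`c = z * 7` → c = 16170
So z = 2310

Answer: 2310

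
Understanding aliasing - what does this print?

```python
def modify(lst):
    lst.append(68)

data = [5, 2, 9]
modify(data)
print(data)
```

Key concept: function modifies passed list.
Step by step:
`data = [5, 2, 9]` → data = [5, 2, 9]
`modify(data)` → data = [5, 2, 9, 68]
`print(data)` → prints [5, 2, 9, 68]

Answer: [5, 2, 9, 68]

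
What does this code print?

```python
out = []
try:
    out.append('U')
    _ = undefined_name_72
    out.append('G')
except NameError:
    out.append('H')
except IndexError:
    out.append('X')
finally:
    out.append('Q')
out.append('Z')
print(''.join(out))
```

Execution trace: 'U' (try body) → 'H' (except NameError) → 'Q' (finally) → 'Z' (after the try/except). Output: UHQZ

Answer: UHQZ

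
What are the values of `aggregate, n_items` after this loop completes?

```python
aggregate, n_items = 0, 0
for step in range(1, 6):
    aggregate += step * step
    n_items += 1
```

Sum of squares and count
`aggregate, n_items` takes the values: (0, 0) → (1, 0) → (1, 1) → (5, 1) → (5, 2) → (14, 2) → (14, 3) → (30, 3) → (30, 4) → (55, 4) → (55, 5)

Answer: 55, 5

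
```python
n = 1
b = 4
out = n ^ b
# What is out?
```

Trace:
`n = 1` → n = 1
`b = 4` → b = 4
`out = n ^ b` → out = 5
So out = 5

Answer: 5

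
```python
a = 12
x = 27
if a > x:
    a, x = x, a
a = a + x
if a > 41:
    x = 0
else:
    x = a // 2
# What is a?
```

Trace:
`a = 12` → a = 12
`x = 27` → x = 27
`if a > x: ...` → a > x is False → no variable changes
`a = a + x` → a = 39
`if a > 41: ...` → a > 41 is False, take else branch → x = 19
So a = 39

Answer: 39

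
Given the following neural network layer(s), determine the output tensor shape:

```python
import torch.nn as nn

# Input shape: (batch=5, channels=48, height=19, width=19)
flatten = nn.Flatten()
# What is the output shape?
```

Input: (5, 48, 19, 19) -> Output: (5, 17328)

Answer: (5, 17328)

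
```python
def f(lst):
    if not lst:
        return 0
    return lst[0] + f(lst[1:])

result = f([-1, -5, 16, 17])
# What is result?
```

(-1) + (-5) + 16 + 17 + 0 = 27

Answer: 27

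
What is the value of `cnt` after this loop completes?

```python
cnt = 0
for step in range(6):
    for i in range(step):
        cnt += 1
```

Triangle number: 0+1+2+...+5
`cnt` takes the values: 0 → 1 → 2 → 3 → 4 → 5 → 6 → 7 → 8 → 9 → 10 → 11 → 12 → 13 → 14 → 15

Answer: 15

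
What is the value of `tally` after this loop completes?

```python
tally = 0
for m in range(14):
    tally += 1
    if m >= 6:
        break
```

Loop breaks when m reaches 6, tally is 7
`tally` takes the values: 0 → 1 → 2 → 3 → 4 → 5 → 6 → 7

Answer: 7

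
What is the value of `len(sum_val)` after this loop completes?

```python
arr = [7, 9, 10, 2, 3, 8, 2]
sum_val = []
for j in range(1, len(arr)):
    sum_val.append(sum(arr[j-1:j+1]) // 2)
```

Number of 2-element averages
`sum_val` takes the values: [] → [8] → [8, 9] → [8, 9, 6] → [8, 9, 6, 2] → [8, 9, 6, 2, 5] → [8, 9, 6, 2, 5, 5]
So `len(sum_val)` = 6

Answer: 6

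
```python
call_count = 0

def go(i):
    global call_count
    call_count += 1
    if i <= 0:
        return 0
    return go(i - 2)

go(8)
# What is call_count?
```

Linear recursion stepping by 2: 5 calls from i=8 down to ≤0.

Answer: 5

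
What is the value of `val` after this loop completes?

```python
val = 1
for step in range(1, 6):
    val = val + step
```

Start at 1, add 1 through 5
`val` takes the values: 1 → 2 → 4 → 7 → 11 → 16

Answer: 16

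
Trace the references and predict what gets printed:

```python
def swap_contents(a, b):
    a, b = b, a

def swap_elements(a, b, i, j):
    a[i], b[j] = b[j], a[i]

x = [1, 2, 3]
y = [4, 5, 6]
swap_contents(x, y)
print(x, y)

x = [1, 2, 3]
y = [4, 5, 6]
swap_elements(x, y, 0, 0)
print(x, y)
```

Key concept: parameter rebinding vs mutation.
Step by step:
`x = [1, 2, 3]` → x = [1, 2, 3]
`y = [4, 5, 6]` → y = [4, 5, 6]
`swap_contents(x, y)` → no visible change to tracked variables
`print(x, y)` → prints [1, 2, 3] [4, 5, 6]
`x = [1, 2, 3]` → x = [1, 2, 3]
`y = [4, 5, 6]` → y = [4, 5, 6]
`swap_elements(x, y, 0, 0)` → x = [4, 2, 3]; y = [1, 5, 6]
`print(x, y)` → prints [4, 2, 3] [1, 5, 6]

Answer:
[1, 2, 3] [4, 5, 6]
[4, 2, 3] [1, 5, 6]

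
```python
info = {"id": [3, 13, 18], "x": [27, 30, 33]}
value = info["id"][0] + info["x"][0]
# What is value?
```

Trace:
`info = {"id": [3, 13, 18], "x": [27, 30, 33]}` → info = {'id': [3, 13, 18], 'x': [27, 30, 33]}
`value = info["id"][0] + info["x"][0]` → value = 30
So value = 30

Answer: 30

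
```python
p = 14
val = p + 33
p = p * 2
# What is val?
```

Trace:
`p = 14` → p = 14
`val = p + 33` → val = 47
`p = p * 2` → p = 28
So val = 47

Answer: 47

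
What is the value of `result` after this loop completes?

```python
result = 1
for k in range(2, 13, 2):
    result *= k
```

Product of even numbers 2 to 12
`result` takes the values: 1 → 2 → 8 → 48 → 384 → 3840 → 46080

Answer: 46080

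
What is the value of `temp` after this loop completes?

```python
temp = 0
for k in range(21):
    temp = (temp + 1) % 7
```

Increment mod 7, 21 times = 0
`temp` takes the values: 0 → 1 → 2 → 3 → 4 → 5 → 6 → 0 → 1 → 2 → 3 → 4 → 5 → 6 → 0 → 1 → 2 → 3 → 4 → 5 → 6 → 0

Answer: 0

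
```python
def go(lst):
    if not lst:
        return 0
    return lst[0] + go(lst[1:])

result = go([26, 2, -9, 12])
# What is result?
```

26 + 2 + (-9) + 12 + 0 = 31

Answer: 31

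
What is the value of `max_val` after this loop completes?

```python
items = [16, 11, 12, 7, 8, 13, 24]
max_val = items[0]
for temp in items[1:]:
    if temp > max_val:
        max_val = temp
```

Maximum of [16, 11, 12, 7, 8, 13, 24]
`max_val` takes the values: 16 → 24

Answer: 24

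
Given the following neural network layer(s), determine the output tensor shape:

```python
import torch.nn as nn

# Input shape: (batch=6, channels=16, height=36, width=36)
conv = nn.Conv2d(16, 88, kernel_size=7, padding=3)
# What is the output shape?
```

Input: (6, 16, 36, 36) -> Output: (6, 88, 36, 36)

Answer: (6, 88, 36, 36)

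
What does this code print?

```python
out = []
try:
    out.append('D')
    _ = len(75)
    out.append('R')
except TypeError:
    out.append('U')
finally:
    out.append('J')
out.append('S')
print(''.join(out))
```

Execution trace: 'D' (try body) → 'U' (except TypeError) → 'J' (finally) → 'S' (after the try/except). Output: DUJS

Answer: DUJS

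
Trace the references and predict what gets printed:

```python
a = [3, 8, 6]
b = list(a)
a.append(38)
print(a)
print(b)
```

Key concept: list() constructor creates copy.
Step by step:
`a = [3, 8, 6]` → a = [3, 8, 6]
`b = list(a)` → b = [3, 8, 6]
`a.append(38)` → a = [3, 8, 6, 38]
`print(a)` → prints [3, 8, 6, 38]
`print(b)` → prints [3, 8, 6]

Answer:
[3, 8, 6, 38]
[3, 8, 6]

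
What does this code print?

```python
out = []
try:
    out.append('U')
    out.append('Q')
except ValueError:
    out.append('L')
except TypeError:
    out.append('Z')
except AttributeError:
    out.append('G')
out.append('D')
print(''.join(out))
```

Execution trace: 'U' (try body) → 'Q' (try body, no exception) → 'D' (after the try/except). Output: UQD

Answer: UQD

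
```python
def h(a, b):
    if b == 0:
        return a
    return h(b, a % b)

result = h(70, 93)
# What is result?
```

h(70, 93) -> h(93, 70) -> h(70, 23) -> h(23, 1) -> h(1, 0) -> 1

Answer: 1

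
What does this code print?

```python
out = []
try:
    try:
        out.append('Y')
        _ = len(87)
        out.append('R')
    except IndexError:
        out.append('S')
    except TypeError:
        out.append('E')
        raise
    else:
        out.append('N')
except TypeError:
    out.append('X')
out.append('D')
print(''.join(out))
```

Execution trace: 'Y' (inner try body) → 'E' (inner except TypeError) → 'X' (outer except TypeError) → 'D' (after the try/except). Output: YEXD

Answer: YEXD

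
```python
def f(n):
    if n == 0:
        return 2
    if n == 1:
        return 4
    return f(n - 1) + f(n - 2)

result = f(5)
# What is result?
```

Build up from base cases: f(0)=2, f(1)=4, f(2)=6, f(3)=10, f(4)=16, f(5)=26

Answer: 26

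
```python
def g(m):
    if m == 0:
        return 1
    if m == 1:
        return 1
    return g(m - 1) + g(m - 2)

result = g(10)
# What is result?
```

Build up from base cases: g(0)=1, g(1)=1, g(2)=2, g(3)=3, g(4)=5, g(5)=8, g(6)=13, ..., g(10)=89

Answer: 89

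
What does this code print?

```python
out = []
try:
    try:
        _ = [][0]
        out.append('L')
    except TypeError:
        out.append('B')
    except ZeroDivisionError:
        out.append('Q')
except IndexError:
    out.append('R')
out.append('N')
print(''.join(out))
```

Execution trace: 'R' (outer except IndexError) → 'N' (after the try/except). Output: RN

Answer: RN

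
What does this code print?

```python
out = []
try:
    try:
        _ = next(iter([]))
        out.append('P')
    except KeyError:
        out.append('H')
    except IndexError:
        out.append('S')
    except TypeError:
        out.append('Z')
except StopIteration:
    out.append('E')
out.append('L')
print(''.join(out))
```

Execution trace: 'E' (outer except StopIteration) → 'L' (after the try/except). Output: EL

Answer: EL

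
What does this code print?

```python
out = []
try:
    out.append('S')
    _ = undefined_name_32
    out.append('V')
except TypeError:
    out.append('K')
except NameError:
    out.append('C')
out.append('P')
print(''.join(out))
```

Execution trace: 'S' (try body) → 'C' (except NameError) → 'P' (after the try/except). Output: SCP

Answer: SCP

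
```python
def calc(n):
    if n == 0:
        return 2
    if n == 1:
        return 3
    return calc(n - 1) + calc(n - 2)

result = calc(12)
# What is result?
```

Build up from base cases: calc(0)=2, calc(1)=3, calc(2)=5, calc(3)=8, calc(4)=13, calc(5)=21, calc(6)=34, ..., calc(12)=610

Answer: 610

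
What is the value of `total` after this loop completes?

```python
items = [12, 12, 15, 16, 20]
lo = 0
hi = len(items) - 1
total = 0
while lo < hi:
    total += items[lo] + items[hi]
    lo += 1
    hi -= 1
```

Sum of pairs from ends
`total` takes the values: 0 → 32 → 60

Answer: 60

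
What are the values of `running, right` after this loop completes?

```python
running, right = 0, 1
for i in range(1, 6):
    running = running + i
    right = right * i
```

Sum and factorial of 1 to 5
`running, right` takes the values: (0, 1) → (1, 1) → (3, 1) → (3, 2) → (6, 2) → (6, 6) → (10, 6) → (10, 24) → (15, 24) → (15, 120)

Answer: 15, 120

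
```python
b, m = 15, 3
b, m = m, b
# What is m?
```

Trace:
`b, m = 15, 3` → b = 15; m = 3
`b, m = m, b` → b = 3; m = 15
So m = 15

Answer: 15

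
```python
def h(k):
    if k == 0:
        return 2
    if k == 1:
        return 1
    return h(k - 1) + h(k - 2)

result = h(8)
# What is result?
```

Build up from base cases: h(0)=2, h(1)=1, h(2)=3, h(3)=4, h(4)=7, h(5)=11, h(6)=18, ..., h(8)=47

Answer: 47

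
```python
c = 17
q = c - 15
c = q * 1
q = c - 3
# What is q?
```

Trace:
`c = 17` → c = 17
`q = c - 15` → q = 2
`c = q * 1` → c = 2
`q = c - 3` → q = -1
So q = -1

Answer: -1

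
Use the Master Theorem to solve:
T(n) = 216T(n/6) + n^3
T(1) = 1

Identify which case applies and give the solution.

a=216, b=6, f(n)=n^3. log_6(216) = 3. Since c=3 = 3, Case 2 applies: T(n) = Θ(n^log_b(a) · log n) = O(n^3 log n).

Answer: O(n^3 log n) - Case 2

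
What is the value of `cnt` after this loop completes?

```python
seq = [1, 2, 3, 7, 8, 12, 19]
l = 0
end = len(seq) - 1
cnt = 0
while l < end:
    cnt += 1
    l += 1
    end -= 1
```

Iterations until pointers meet (list length 7)
`cnt` takes the values: 0 → 1 → 2 → 3

Answer: 3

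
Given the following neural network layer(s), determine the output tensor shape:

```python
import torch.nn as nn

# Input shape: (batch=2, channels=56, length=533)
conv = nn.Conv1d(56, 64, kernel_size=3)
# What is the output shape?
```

Input: (2, 56, 533) -> Output: (2, 64, 531)

Answer: (2, 64, 531)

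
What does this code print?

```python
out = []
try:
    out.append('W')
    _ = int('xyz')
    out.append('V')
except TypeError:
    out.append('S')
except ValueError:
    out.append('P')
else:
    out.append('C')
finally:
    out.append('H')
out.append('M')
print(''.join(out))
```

Execution trace: 'W' (try body) → 'P' (except ValueError) → 'H' (finally) → 'M' (after the try/except). Output: WPHM

Answer: WPHM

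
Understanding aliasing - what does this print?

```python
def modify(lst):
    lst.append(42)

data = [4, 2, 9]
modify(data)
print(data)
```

Key concept: function modifies passed list.
Step by step:
`data = [4, 2, 9]` → data = [4, 2, 9]
`modify(data)` → data = [4, 2, 9, 42]
`print(data)` → prints [4, 2, 9, 42]

Answer: [4, 2, 9, 42]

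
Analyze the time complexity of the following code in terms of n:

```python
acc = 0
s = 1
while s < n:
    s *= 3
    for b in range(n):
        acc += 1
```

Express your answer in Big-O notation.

Each loop level contributes: log n × n. Multiplying the contributions gives O(n log n).

Answer: O(n log n)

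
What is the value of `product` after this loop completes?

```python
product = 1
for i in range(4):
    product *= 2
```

2^4 = 16
`product` takes the values: 1 → 2 → 4 → 8 → 16

Answer: 16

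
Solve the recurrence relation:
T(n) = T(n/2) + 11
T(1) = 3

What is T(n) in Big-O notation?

Each step divides n by 2 and adds 11. After log_2(n) steps we reach T(1)=3. So T(n) = 11·log_2(n) + 3 = O(log n).

Answer: O(log n)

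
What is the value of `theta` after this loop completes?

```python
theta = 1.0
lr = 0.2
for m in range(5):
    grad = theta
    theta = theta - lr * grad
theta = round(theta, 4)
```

Gradient descent: w = 1.0 * (1 - 0.2)^5
`theta` takes the values: 1.0 → 0.8 → 0.64 → 0.512 → 0.4096 → 0.32768 → 0.3277

Answer: 0.3277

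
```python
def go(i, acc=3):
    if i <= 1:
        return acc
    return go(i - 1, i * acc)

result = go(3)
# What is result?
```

Accumulator trace (n, acc): (3, 3) -> (2, 9) -> (1, 18) -> return 18

Answer: 18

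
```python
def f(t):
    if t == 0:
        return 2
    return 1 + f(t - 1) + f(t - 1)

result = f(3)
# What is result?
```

f(t) = 1 + 2·f(t-1), f(0)=2. Closed form: (2+1)·2^3 - 1 = 23.

Answer: 23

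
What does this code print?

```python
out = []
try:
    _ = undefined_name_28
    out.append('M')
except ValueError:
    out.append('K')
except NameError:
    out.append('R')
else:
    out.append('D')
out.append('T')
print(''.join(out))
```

Execution trace: 'R' (except NameError) → 'T' (after the try/except). Output: RT

Answer: RT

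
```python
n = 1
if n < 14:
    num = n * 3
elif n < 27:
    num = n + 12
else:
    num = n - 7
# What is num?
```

Trace:
`n = 1` → n = 1
`if n < 14: ...` → n < 14 is True → num = 3
So num = 3

Answer: 3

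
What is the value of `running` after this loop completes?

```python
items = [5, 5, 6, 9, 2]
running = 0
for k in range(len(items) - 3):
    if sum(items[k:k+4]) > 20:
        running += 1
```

Count windows with sum > 20
`running` takes the values: 0 → 1 → 2

Answer: 2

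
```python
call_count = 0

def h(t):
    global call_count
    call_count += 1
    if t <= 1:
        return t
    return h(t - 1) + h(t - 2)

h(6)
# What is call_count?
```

Calls(t) = 1 + Calls(t-1) + Calls(t-2); Calls(0)=Calls(1)=1. For t=6 this gives 25.

Answer: 25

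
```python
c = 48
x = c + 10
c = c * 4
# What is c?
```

Trace:
`c = 48` → c = 48
`x = c + 10` → x = 58
`c = c * 4` → c = 192
So c = 192

Answer: 192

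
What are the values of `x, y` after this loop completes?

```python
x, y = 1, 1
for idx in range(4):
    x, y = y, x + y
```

Fibonacci: after 4 iterations
`x, y` takes the values: (1, 1) → (1, 2) → (2, 3) → (3, 5) → (5, 8)

Answer: 5, 8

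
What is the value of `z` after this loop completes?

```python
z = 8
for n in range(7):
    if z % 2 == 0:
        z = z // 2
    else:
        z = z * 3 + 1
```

Collatz-style transformation from 8
`z` takes the values: 8 → 4 → 2 → 1 → 4 → 2 → 1 → 4

Answer: 4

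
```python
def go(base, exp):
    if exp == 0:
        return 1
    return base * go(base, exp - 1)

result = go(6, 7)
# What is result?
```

go(6, 7) = 6 * 6 * 6 * 6 * 6 * 6 * 6 = 279936

Answer: 279936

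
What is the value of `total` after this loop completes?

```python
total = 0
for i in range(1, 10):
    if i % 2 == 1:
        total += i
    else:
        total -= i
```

Add odd, subtract even
`total` takes the values: 0 → 1 → -1 → 2 → -2 → 3 → -3 → 4 → -4 → 5

Answer: 5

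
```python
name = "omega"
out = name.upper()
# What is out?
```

Trace:
`name = "omega"` → name = 'omega'
`out = name.upper()` → out = 'OMEGA'
So out = 'OMEGA'

Answer: 'OMEGA'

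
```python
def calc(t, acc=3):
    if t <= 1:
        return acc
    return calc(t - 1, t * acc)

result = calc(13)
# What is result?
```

Accumulator trace (n, acc): (13, 3) -> (12, 39) -> (11, 468) -> (10, 5148) -> (9, 51480) -> (8, 463320) -> (7, 3706560) -> (6, 25945920) -> (5, 155675520) -> (4, 778377600) -> (3, 3113510400) -> (2, 9340531200) -> (1, 18681062400) -> return 18681062400

Answer: 18681062400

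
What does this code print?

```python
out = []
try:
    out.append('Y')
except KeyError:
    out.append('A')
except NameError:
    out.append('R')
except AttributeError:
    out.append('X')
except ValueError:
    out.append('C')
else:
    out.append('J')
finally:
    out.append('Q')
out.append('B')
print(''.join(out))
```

Execution trace: 'Y' (try body, no exception) → 'J' (else) → 'Q' (finally) → 'B' (after the try/except). Output: YJQB

Answer: YJQB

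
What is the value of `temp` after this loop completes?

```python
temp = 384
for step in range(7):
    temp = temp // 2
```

Halve 7 times: 384 // 2^7 = 3
`temp` takes the values: 384 → 192 → 96 → 48 → 24 → 12 → 6 → 3

Answer: 3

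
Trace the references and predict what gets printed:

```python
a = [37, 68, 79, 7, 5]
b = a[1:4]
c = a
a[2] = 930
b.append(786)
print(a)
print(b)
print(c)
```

Key concept: slice vs alias.
Step by step:
`a = [37, 68, 79, 7, 5]` → a = [37, 68, 79, 7, 5]
`b = a[1:4]` → b = [68, 79, 7]
`c = a` → c = [37, 68, 79, 7, 5] (same object as a)
`a[2] = 930` → a = [37, 68, 930, 7, 5] (same object as c); c = [37, 68, 930, 7, 5] (same object as a)
`b.append(786)` → b = [68, 79, 7, 786]
`print(a)` → prints [37, 68, 930, 7, 5]
`print(b)` → prints [68, 79, 7, 786]
`print(c)` → prints [37, 68, 930, 7, 5]

Answer:
[37, 68, 930, 7, 5]
[68, 79, 7, 786]
[37, 68, 930, 7, 5]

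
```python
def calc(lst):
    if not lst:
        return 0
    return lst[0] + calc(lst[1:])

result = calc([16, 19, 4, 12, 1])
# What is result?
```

16 + 19 + 4 + 12 + 1 + 0 = 52

Answer: 52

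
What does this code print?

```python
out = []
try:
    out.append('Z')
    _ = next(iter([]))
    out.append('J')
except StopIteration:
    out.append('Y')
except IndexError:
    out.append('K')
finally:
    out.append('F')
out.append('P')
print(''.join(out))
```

Execution trace: 'Z' (try body) → 'Y' (except StopIteration) → 'F' (finally) → 'P' (after the try/except). Output: ZYFP

Answer: ZYFP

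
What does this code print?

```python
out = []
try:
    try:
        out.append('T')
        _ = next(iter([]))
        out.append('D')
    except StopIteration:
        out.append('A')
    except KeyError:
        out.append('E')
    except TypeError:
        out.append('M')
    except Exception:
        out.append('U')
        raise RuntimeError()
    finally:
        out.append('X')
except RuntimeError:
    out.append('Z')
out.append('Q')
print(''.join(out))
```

Execution trace: 'T' (inner try body) → 'A' (inner except StopIteration) → 'X' (inner finally) → 'Q' (after the try/except). Output: TAXQ

Answer: TAXQ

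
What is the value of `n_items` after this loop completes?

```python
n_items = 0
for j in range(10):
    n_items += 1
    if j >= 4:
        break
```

Loop breaks when j reaches 4, n_items is 5
`n_items` takes the values: 0 → 1 → 2 → 3 → 4 → 5

Answer: 5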